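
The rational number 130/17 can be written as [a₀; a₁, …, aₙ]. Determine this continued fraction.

130 = 7·17 + 11, so a_0 = 7
17 = 1·11 + 6, so a_1 = 1
11 = 1·6 + 5, so a_2 = 1
6 = 1·5 + 1, so a_3 = 1
5 = 5·1 + 0, so a_4 = 5

[7; 1, 1, 1, 5]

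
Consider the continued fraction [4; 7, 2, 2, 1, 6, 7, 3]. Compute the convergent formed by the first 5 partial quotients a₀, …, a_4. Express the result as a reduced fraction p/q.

215/52

Collapse the nested fraction from the inside out:
Start with 1.
2 + 1/(1/1) = 2 + 1/1 = 3/1
2 + 1/(3/1) = 2 + 1/3 = 7/3
7 + 1/(7/3) = 7 + 3/7 = 52/7
4 + 1/(52/7) = 4 + 7/52 = 215/52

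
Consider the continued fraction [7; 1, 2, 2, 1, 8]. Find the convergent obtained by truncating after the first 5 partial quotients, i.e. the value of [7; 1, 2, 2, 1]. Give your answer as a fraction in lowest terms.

77/10

Work from the innermost term outward:
Start with 1.
2 + 1/(1/1) = 2 + 1/1 = 3/1
2 + 1/(3/1) = 2 + 1/3 = 7/3
1 + 1/(7/3) = 1 + 3/7 = 10/7
7 + 1/(10/7) = 7 + 7/10 = 77/10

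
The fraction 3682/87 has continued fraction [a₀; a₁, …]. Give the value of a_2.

3682 = 42·87 + 28, so a_0 = 42
87 = 3·28 + 3, so a_1 = 3
28 = 9·3 + 1, so a_2 = 9

9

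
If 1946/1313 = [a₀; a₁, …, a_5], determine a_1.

Repeatedly divide and take the remainder:
⌊1946/1313⌋ = 1, remainder 633
⌊1313/633⌋ = 2, remainder 47

2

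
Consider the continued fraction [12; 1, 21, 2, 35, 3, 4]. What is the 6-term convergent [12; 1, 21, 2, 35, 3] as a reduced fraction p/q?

62653/4836

Starting at the tail and folding back:
Start with 3.
35 + 1/(3/1) = 35 + 1/3 = 106/3
2 + 1/(106/3) = 2 + 3/106 = 215/106
21 + 1/(215/106) = 21 + 106/215 = 4621/215
1 + 1/(4621/215) = 1 + 215/4621 = 4836/4621
12 + 1/(4836/4621) = 12 + 4621/4836 = 62653/4836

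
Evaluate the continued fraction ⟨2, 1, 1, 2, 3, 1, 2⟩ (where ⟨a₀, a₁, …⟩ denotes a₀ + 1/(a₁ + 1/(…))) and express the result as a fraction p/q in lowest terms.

158/61

Start with 2.
1 + 1/(2/1) = 1 + 1/2 = 3/2
3 + 1/(3/2) = 3 + 2/3 = 11/3
2 + 1/(11/3) = 2 + 3/11 = 25/11
1 + 1/(25/11) = 1 + 11/25 = 36/25
1 + 1/(36/25) = 1 + 25/36 = 61/36
2 + 1/(61/36) = 2 + 36/61 = 158/61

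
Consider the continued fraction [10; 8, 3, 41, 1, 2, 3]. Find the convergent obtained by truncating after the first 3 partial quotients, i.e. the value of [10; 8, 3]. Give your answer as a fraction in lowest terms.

253/25

a_0 = 10: 10/1
a_1 = 8: 81/8
a_2 = 3: 253/25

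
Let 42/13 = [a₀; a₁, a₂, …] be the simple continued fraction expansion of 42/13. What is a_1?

Apply division with remainder until the remainder is 0:
42 ÷ 13 → quotient 3, remainder 3
13 ÷ 3 → quotient 4, remainder 1

4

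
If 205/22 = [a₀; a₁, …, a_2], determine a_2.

7

205 = 9·22 + 7, so a_0 = 9
22 = 3·7 + 1, so a_1 = 3
7 = 7·1 + 0, so a_2 = 7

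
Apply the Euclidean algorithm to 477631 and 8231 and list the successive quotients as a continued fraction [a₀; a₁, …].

⌊477631/8231⌋ = 58, remainder 233
⌊8231/233⌋ = 35, remainder 76
⌊233/76⌋ = 3, remainder 5
⌊76/5⌋ = 15, remainder 1
⌊5/1⌋ = 5, remainder 0

[58; 35, 3, 15, 5]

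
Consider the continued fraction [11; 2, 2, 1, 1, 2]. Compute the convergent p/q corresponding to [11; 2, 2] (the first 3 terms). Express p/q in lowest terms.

57/5

Build up convergents one term at a time:
a_0 = 11: 11/1
a_1 = 2: 23/2
a_2 = 2: 57/5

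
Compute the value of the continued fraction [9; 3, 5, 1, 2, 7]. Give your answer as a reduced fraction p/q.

a_0 = 9: 9/1
a_1 = 3: 28/3
a_2 = 5: 149/16
a_3 = 1: 177/19
a_4 = 2: 503/54
a_5 = 7: 3698/397

3698/397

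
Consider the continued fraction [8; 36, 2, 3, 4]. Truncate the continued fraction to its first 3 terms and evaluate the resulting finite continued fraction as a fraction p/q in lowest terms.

586/73

a_0 = 8: 8/1
a_1 = 36: 289/36
a_2 = 2: 586/73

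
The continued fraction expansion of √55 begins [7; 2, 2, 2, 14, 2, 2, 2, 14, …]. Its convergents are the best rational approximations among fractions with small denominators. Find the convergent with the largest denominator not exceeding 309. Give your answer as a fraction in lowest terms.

a_0 = 7: 7/1  (≤ bound)
a_1 = 2: 15/2  (≤ bound)
a_2 = 2: 37/5  (≤ bound)
a_3 = 2: 89/12  (≤ bound)
a_4 = 14: 1283/173  (≤ bound)
a_5 = 2: 2655/358  (> 309, stop)

1283/173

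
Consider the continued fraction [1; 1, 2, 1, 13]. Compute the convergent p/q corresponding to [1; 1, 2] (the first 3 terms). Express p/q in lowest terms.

5/3

a_0 = 1: 1/1
a_1 = 1: 2/1
a_2 = 2: 5/3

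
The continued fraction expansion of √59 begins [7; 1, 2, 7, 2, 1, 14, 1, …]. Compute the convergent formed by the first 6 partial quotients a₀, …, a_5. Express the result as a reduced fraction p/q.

Start with 1.
2 + 1/(1/1) = 2 + 1/1 = 3/1
7 + 1/(3/1) = 7 + 1/3 = 22/3
2 + 1/(22/3) = 2 + 3/22 = 47/22
1 + 1/(47/22) = 1 + 22/47 = 69/47
7 + 1/(69/47) = 7 + 47/69 = 530/69

530/69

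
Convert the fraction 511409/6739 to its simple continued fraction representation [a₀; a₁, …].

511409 = 75·6739 + 5984, so a_0 = 75
6739 = 1·5984 + 755, so a_1 = 1
5984 = 7·755 + 699, so a_2 = 7
755 = 1·699 + 56, so a_3 = 1
699 = 12·56 + 27, so a_4 = 12
56 = 2·27 + 2, so a_5 = 2
27 = 13·2 + 1, so a_6 = 13
2 = 2·1 + 0, so a_7 = 2

[75; 1, 7, 1, 12, 2, 13, 2]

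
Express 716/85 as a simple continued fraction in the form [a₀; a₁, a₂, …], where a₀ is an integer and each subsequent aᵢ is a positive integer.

[8; 2, 2, 1, 3, 3]

716 ÷ 85 → quotient 8, remainder 36
85 ÷ 36 → quotient 2, remainder 13
36 ÷ 13 → quotient 2, remainder 10
13 ÷ 10 → quotient 1, remainder 3
10 ÷ 3 → quotient 3, remainder 1
3 ÷ 1 → quotient 3, remainder 0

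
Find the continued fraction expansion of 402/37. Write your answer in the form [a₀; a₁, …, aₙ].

Repeatedly divide and take the remainder:
⌊402/37⌋ = 10, remainder 32
⌊37/32⌋ = 1, remainder 5
⌊32/5⌋ = 6, remainder 2
⌊5/2⌋ = 2, remainder 1
⌊2/1⌋ = 2, remainder 0

[10; 1, 6, 2, 2]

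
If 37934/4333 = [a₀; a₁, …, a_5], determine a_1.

37934 = 8·4333 + 3270, so a_0 = 8
4333 = 1·3270 + 1063, so a_1 = 1

1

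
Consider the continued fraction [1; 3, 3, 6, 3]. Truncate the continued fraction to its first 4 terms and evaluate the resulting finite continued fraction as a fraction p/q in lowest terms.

Work from the innermost term outward:
Start with 6.
3 + 1/(6/1) = 3 + 1/6 = 19/6
3 + 1/(19/6) = 3 + 6/19 = 63/19
1 + 1/(63/19) = 1 + 19/63 = 82/63

82/63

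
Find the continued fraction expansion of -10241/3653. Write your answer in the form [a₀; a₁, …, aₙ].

-10241 ÷ 3653 → quotient -3, remainder 718
3653 ÷ 718 → quotient 5, remainder 63
718 ÷ 63 → quotient 11, remainder 25
63 ÷ 25 → quotient 2, remainder 13
25 ÷ 13 → quotient 1, remainder 12
13 ÷ 12 → quotient 1, remainder 1
12 ÷ 1 → quotient 12, remainder 0

[-3; 5, 11, 2, 1, 1, 12]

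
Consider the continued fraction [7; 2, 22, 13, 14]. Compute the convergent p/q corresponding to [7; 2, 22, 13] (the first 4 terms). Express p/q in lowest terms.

Start with 13.
22 + 1/(13/1) = 22 + 1/13 = 287/13
2 + 1/(287/13) = 2 + 13/287 = 587/287
7 + 1/(587/287) = 7 + 287/587 = 4396/587

4396/587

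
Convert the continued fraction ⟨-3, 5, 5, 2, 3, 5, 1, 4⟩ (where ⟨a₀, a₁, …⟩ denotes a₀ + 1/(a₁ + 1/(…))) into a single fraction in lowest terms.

Start with 4.
1 + 1/(4/1) = 1 + 1/4 = 5/4
5 + 1/(5/4) = 5 + 4/5 = 29/5
3 + 1/(29/5) = 3 + 5/29 = 92/29
2 + 1/(92/29) = 2 + 29/92 = 213/92
5 + 1/(213/92) = 5 + 92/213 = 1157/213
5 + 1/(1157/213) = 5 + 213/1157 = 5998/1157
-3 + 1/(5998/1157) = -3 + 1157/5998 = -16837/5998

-16837/5998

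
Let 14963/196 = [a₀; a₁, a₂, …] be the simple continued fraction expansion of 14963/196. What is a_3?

Apply division with remainder until the remainder is 0:
14963 = 76·196 + 67, so a_0 = 76
196 = 2·67 + 62, so a_1 = 2
67 = 1·62 + 5, so a_2 = 1
62 = 12·5 + 2, so a_3 = 12

12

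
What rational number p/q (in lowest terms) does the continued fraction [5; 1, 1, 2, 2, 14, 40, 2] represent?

78380/14037

a_0 = 5: 5/1
a_1 = 1: 6/1
a_2 = 1: 11/2
a_3 = 2: 28/5
a_4 = 2: 67/12
a_5 = 14: 966/173
a_6 = 40: 38707/6932
a_7 = 2: 78380/14037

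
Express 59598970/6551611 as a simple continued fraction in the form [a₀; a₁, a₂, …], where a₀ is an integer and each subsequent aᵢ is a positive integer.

59598970 ÷ 6551611 → quotient 9, remainder 634471
6551611 ÷ 634471 → quotient 10, remainder 206901
634471 ÷ 206901 → quotient 3, remainder 13768
206901 ÷ 13768 → quotient 15, remainder 381
13768 ÷ 381 → quotient 36, remainder 52
381 ÷ 52 → quotient 7, remainder 17
52 ÷ 17 → quotient 3, remainder 1
17 ÷ 1 → quotient 17, remainder 0

[9; 10, 3, 15, 36, 7, 3, 17]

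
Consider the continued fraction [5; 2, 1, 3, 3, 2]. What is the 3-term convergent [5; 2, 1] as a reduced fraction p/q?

Work from the innermost term outward:
Start with 1.
2 + 1/(1/1) = 2 + 1/1 = 3/1
5 + 1/(3/1) = 5 + 1/3 = 16/3

16/3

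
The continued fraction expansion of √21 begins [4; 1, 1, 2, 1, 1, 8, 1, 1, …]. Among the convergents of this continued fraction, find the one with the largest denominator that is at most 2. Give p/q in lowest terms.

a_0 = 4: 4/1  (≤ bound)
a_1 = 1: 5/1  (≤ bound)
a_2 = 1: 9/2  (≤ bound)
a_3 = 2: 23/5  (> 2, stop)

9/2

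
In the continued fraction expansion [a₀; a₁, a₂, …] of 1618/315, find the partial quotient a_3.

14

1618 = 5·315 + 43, so a_0 = 5
315 = 7·43 + 14, so a_1 = 7
43 = 3·14 + 1, so a_2 = 3
14 = 14·1 + 0, so a_3 = 14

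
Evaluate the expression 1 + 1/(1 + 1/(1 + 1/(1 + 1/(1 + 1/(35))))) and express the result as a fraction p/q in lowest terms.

285/178

a_0 = 1: 1/1
a_1 = 1: 2/1
a_2 = 1: 3/2
a_3 = 1: 5/3
a_4 = 1: 8/5
a_5 = 35: 285/178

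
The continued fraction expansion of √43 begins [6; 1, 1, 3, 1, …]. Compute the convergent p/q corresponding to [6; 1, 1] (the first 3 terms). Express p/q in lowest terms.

13/2

Use the convergent recurrence hₖ = aₖ·hₖ₋₁ + hₖ₋₂ (and likewise for the denominators kₖ):
a_0 = 6: 6/1
a_1 = 1: 7/1
a_2 = 1: 13/2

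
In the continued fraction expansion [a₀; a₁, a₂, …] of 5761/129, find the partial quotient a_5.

1

5761 ÷ 129 → quotient 44, remainder 85
129 ÷ 85 → quotient 1, remainder 44
85 ÷ 44 → quotient 1, remainder 41
44 ÷ 41 → quotient 1, remainder 3
41 ÷ 3 → quotient 13, remainder 2
3 ÷ 2 → quotient 1, remainder 1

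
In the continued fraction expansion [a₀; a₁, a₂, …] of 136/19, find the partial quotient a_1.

136 ÷ 19 → quotient 7, remainder 3
19 ÷ 3 → quotient 6, remainder 1

6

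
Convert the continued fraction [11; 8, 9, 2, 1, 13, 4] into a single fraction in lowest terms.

140677/12647

Start with 4.
13 + 1/(4/1) = 13 + 1/4 = 53/4
1 + 1/(53/4) = 1 + 4/53 = 57/53
2 + 1/(57/53) = 2 + 53/57 = 167/57
9 + 1/(167/57) = 9 + 57/167 = 1560/167
8 + 1/(1560/167) = 8 + 167/1560 = 12647/1560
11 + 1/(12647/1560) = 11 + 1560/12647 = 140677/12647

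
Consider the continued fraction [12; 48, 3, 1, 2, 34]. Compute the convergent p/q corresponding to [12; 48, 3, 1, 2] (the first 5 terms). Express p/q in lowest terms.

6383/531

Compute successive convergents:
a_0 = 12: 12/1
a_1 = 48: 577/48
a_2 = 3: 1743/145
a_3 = 1: 2320/193
a_4 = 2: 6383/531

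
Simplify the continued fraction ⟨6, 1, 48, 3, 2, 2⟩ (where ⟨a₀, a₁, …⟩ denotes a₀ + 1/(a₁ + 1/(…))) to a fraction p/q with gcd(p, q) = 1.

a_0 = 6: 6/1
a_1 = 1: 7/1
a_2 = 48: 342/49
a_3 = 3: 1033/148
a_4 = 2: 2408/345
a_5 = 2: 5849/838

5849/838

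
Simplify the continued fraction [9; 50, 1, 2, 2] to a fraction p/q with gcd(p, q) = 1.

Compute successive convergents:
a_0 = 9: 9/1
a_1 = 50: 451/50
a_2 = 1: 460/51
a_3 = 2: 1371/152
a_4 = 2: 3202/355

3202/355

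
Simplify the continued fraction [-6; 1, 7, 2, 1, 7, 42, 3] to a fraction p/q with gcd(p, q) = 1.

Use the convergent recurrence hₖ = aₖ·hₖ₋₁ + hₖ₋₂ (and likewise for the denominators kₖ):
a_0 = -6: -6/1
a_1 = 1: -5/1
a_2 = 7: -41/8
a_3 = 2: -87/17
a_4 = 1: -128/25
a_5 = 7: -983/192
a_6 = 42: -41414/8089
a_7 = 3: -125225/24459

-125225/24459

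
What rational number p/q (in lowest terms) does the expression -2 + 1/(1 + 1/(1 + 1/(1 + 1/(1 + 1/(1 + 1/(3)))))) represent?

Start with 3.
1 + 1/(3/1) = 1 + 1/3 = 4/3
1 + 1/(4/3) = 1 + 3/4 = 7/4
1 + 1/(7/4) = 1 + 4/7 = 11/7
1 + 1/(11/7) = 1 + 7/11 = 18/11
1 + 1/(18/11) = 1 + 11/18 = 29/18
-2 + 1/(29/18) = -2 + 18/29 = -40/29

-40/29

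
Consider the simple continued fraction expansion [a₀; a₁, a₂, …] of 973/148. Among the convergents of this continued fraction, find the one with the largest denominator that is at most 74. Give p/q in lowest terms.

309/47

List convergents until the denominator exceeds the bound:
a_0 = 6: 6/1  (≤ bound)
a_1 = 1: 7/1  (≤ bound)
a_2 = 1: 13/2  (≤ bound)
a_3 = 2: 33/5  (≤ bound)
a_4 = 1: 46/7  (≤ bound)
a_5 = 6: 309/47  (≤ bound)
a_6 = 3: 973/148  (> 74, stop)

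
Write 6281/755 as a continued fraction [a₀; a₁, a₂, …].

[8; 3, 7, 1, 1, 7, 2]

6281 ÷ 755 → quotient 8, remainder 241
755 ÷ 241 → quotient 3, remainder 32
241 ÷ 32 → quotient 7, remainder 17
32 ÷ 17 → quotient 1, remainder 15
17 ÷ 15 → quotient 1, remainder 2
15 ÷ 2 → quotient 7, remainder 1
2 ÷ 1 → quotient 2, remainder 0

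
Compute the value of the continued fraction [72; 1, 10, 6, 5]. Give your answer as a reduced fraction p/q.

25227/346

a_0 = 72: 72/1
a_1 = 1: 73/1
a_2 = 10: 802/11
a_3 = 6: 4885/67
a_4 = 5: 25227/346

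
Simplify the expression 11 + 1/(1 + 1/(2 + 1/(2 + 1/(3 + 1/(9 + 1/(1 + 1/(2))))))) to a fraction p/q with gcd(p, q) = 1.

Start with 2.
1 + 1/(2/1) = 1 + 1/2 = 3/2
9 + 1/(3/2) = 9 + 2/3 = 29/3
3 + 1/(29/3) = 3 + 3/29 = 90/29
2 + 1/(90/29) = 2 + 29/90 = 209/90
2 + 1/(209/90) = 2 + 90/209 = 508/209
1 + 1/(508/209) = 1 + 209/508 = 717/508
11 + 1/(717/508) = 11 + 508/717 = 8395/717

8395/717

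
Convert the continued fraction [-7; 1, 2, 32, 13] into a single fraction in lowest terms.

-8001/1264

a_0 = -7: -7/1
a_1 = 1: -6/1
a_2 = 2: -19/3
a_3 = 32: -614/97
a_4 = 13: -8001/1264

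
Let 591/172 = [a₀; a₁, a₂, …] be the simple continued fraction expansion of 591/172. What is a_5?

⌊591/172⌋ = 3, remainder 75
⌊172/75⌋ = 2, remainder 22
⌊75/22⌋ = 3, remainder 9
⌊22/9⌋ = 2, remainder 4
⌊9/4⌋ = 2, remainder 1
⌊4/1⌋ = 4, remainder 0

4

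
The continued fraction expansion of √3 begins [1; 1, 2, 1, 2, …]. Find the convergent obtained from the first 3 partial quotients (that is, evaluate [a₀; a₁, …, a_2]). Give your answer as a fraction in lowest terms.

5/3

Build up convergents one term at a time:
a_0 = 1: 1/1
a_1 = 1: 2/1
a_2 = 2: 5/3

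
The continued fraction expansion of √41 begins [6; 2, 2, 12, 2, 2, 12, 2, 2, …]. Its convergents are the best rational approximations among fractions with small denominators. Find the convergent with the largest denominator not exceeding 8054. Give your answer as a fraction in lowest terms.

a_0 = 6: 6/1  (≤ bound)
a_1 = 2: 13/2  (≤ bound)
a_2 = 2: 32/5  (≤ bound)
a_3 = 12: 397/62  (≤ bound)
a_4 = 2: 826/129  (≤ bound)
a_5 = 2: 2049/320  (≤ bound)
a_6 = 12: 25414/3969  (≤ bound)
a_7 = 2: 52877/8258  (> 8054, stop)

25414/3969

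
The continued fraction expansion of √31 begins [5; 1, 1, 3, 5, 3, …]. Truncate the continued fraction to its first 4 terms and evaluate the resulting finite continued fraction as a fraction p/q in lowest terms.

39/7

a_0 = 5: 5/1
a_1 = 1: 6/1
a_2 = 1: 11/2
a_3 = 3: 39/7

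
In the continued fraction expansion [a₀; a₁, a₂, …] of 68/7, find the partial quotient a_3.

2

68 ÷ 7 → quotient 9, remainder 5
7 ÷ 5 → quotient 1, remainder 2
5 ÷ 2 → quotient 2, remainder 1
2 ÷ 1 → quotient 2, remainder 0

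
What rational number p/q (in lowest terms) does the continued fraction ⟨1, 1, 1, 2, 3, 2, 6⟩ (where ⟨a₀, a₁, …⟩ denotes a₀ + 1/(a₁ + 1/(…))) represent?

399/251

Use the convergent recurrence hₖ = aₖ·hₖ₋₁ + hₖ₋₂ (and likewise for the denominators kₖ):
a_0 = 1: 1/1
a_1 = 1: 2/1
a_2 = 1: 3/2
a_3 = 2: 8/5
a_4 = 3: 27/17
a_5 = 2: 62/39
a_6 = 6: 399/251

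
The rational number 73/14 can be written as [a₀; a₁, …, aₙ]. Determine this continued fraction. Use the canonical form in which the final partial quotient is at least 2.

73 = 5·14 + 3, so a_0 = 5
14 = 4·3 + 2, so a_1 = 4
3 = 1·2 + 1, so a_2 = 1
2 = 2·1 + 0, so a_3 = 2

[5; 4, 1, 2]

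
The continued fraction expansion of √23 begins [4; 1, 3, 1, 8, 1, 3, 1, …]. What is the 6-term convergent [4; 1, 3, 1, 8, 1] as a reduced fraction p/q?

a_0 = 4: 4/1
a_1 = 1: 5/1
a_2 = 3: 19/4
a_3 = 1: 24/5
a_4 = 8: 211/44
a_5 = 1: 235/49

235/49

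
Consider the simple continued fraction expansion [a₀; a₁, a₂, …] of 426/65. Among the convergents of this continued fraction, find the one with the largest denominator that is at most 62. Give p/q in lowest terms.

59/9

a_0 = 6: 6/1  (≤ bound)
a_1 = 1: 7/1  (≤ bound)
a_2 = 1: 13/2  (≤ bound)
a_3 = 4: 59/9  (≤ bound)
a_4 = 7: 426/65  (> 62, stop)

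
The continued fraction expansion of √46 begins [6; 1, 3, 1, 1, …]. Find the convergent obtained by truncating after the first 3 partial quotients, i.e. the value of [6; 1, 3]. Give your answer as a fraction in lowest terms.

a_0 = 6: 6/1
a_1 = 1: 7/1
a_2 = 3: 27/4

27/4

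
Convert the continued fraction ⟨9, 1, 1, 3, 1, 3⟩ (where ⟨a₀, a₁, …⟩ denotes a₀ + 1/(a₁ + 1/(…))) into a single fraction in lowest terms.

325/34

Compute successive convergents:
a_0 = 9: 9/1
a_1 = 1: 10/1
a_2 = 1: 19/2
a_3 = 3: 67/7
a_4 = 1: 86/9
a_5 = 3: 325/34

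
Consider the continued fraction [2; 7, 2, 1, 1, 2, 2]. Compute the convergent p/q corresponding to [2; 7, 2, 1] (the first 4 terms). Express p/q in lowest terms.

Build up convergents one term at a time:
a_0 = 2: 2/1
a_1 = 7: 15/7
a_2 = 2: 32/15
a_3 = 1: 47/22

47/22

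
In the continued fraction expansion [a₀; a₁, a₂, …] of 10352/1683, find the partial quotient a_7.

2

Apply division with remainder until the remainder is 0:
10352 ÷ 1683 → quotient 6, remainder 254
1683 ÷ 254 → quotient 6, remainder 159
254 ÷ 159 → quotient 1, remainder 95
159 ÷ 95 → quotient 1, remainder 64
95 ÷ 64 → quotient 1, remainder 31
64 ÷ 31 → quotient 2, remainder 2
31 ÷ 2 → quotient 15, remainder 1
2 ÷ 1 → quotient 2, remainder 0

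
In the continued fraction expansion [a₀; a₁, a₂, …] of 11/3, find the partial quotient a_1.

11 = 3·3 + 2, so a_0 = 3
3 = 1·2 + 1, so a_1 = 1

1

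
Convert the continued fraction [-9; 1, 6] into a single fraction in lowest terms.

-57/7

Build up convergents one term at a time:
a_0 = -9: -9/1
a_1 = 1: -8/1
a_2 = 6: -57/7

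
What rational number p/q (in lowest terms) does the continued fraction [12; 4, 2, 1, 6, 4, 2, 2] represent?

Start with 2.
2 + 1/(2/1) = 2 + 1/2 = 5/2
4 + 1/(5/2) = 4 + 2/5 = 22/5
6 + 1/(22/5) = 6 + 5/22 = 137/22
1 + 1/(137/22) = 1 + 22/137 = 159/137
2 + 1/(159/137) = 2 + 137/159 = 455/159
4 + 1/(455/159) = 4 + 159/455 = 1979/455
12 + 1/(1979/455) = 12 + 455/1979 = 24203/1979

24203/1979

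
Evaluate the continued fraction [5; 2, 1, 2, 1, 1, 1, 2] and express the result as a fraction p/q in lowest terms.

a_0 = 5: 5/1
a_1 = 2: 11/2
a_2 = 1: 16/3
a_3 = 2: 43/8
a_4 = 1: 59/11
a_5 = 1: 102/19
a_6 = 1: 161/30
a_7 = 2: 424/79

424/79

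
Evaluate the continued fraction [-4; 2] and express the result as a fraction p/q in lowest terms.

-7/2

a_0 = -4: -4/1
a_1 = 2: -7/2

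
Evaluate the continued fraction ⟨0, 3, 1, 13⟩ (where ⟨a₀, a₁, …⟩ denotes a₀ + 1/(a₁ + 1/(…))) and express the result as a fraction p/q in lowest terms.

14/55

Start with 13.
1 + 1/(13/1) = 1 + 1/13 = 14/13
3 + 1/(14/13) = 3 + 13/14 = 55/14
0 + 1/(55/14) = 0 + 14/55 = 14/55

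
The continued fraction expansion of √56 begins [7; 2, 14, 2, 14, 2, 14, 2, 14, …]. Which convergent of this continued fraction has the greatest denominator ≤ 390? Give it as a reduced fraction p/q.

a_0 = 7: 7/1  (≤ bound)
a_1 = 2: 15/2  (≤ bound)
a_2 = 14: 217/29  (≤ bound)
a_3 = 2: 449/60  (≤ bound)
a_4 = 14: 6503/869  (> 390, stop)

449/60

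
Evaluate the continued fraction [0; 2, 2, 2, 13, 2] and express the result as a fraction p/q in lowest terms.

Start with 2.
13 + 1/(2/1) = 13 + 1/2 = 27/2
2 + 1/(27/2) = 2 + 2/27 = 56/27
2 + 1/(56/27) = 2 + 27/56 = 139/56
2 + 1/(139/56) = 2 + 56/139 = 334/139
0 + 1/(334/139) = 0 + 139/334 = 139/334

139/334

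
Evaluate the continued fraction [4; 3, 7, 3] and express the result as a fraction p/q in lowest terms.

Start with 3.
7 + 1/(3/1) = 7 + 1/3 = 22/3
3 + 1/(22/3) = 3 + 3/22 = 69/22
4 + 1/(69/22) = 4 + 22/69 = 298/69

298/69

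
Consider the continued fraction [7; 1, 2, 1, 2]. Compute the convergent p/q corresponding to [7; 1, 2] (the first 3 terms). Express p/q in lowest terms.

Work from the innermost term outward:
Start with 2.
1 + 1/(2/1) = 1 + 1/2 = 3/2
7 + 1/(3/2) = 7 + 2/3 = 23/3

23/3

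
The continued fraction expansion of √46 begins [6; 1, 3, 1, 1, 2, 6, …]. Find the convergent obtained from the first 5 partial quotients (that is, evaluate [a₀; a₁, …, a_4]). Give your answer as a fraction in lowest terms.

Build up convergents one term at a time:
a_0 = 6: 6/1
a_1 = 1: 7/1
a_2 = 3: 27/4
a_3 = 1: 34/5
a_4 = 1: 61/9

61/9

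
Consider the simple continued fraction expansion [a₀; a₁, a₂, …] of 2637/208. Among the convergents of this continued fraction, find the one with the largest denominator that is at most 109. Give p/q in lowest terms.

748/59

a_0 = 12: 12/1  (≤ bound)
a_1 = 1: 13/1  (≤ bound)
a_2 = 2: 38/3  (≤ bound)
a_3 = 9: 355/28  (≤ bound)
a_4 = 1: 393/31  (≤ bound)
a_5 = 1: 748/59  (≤ bound)
a_6 = 3: 2637/208  (> 109, stop)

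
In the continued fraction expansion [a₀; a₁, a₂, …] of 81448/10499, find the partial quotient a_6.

13

Repeatedly divide and take the remainder:
81448 ÷ 10499 → quotient 7, remainder 7955
10499 ÷ 7955 → quotient 1, remainder 2544
7955 ÷ 2544 → quotient 3, remainder 323
2544 ÷ 323 → quotient 7, remainder 283
323 ÷ 283 → quotient 1, remainder 40
283 ÷ 40 → quotient 7, remainder 3
40 ÷ 3 → quotient 13, remainder 1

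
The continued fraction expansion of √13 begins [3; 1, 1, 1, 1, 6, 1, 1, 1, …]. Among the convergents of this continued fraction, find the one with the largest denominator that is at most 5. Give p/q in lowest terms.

18/5

a_0 = 3: 3/1  (≤ bound)
a_1 = 1: 4/1  (≤ bound)
a_2 = 1: 7/2  (≤ bound)
a_3 = 1: 11/3  (≤ bound)
a_4 = 1: 18/5  (≤ bound)
a_5 = 6: 119/33  (> 5, stop)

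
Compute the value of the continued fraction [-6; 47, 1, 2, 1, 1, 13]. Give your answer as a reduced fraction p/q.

Compute successive convergents:
a_0 = -6: -6/1
a_1 = 47: -281/47
a_2 = 1: -287/48
a_3 = 2: -855/143
a_4 = 1: -1142/191
a_5 = 1: -1997/334
a_6 = 13: -27103/4533

-27103/4533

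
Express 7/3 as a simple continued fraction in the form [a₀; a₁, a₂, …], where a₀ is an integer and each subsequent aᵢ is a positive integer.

[2; 3]

7 ÷ 3 → quotient 2, remainder 1
3 ÷ 1 → quotient 3, remainder 0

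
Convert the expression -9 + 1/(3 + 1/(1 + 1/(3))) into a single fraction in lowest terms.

-131/15

Start with 3.
1 + 1/(3/1) = 1 + 1/3 = 4/3
3 + 1/(4/3) = 3 + 3/4 = 15/4
-9 + 1/(15/4) = -9 + 4/15 = -131/15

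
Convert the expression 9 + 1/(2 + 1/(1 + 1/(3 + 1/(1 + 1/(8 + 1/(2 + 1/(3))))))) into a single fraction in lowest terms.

Compute successive convergents:
a_0 = 9: 9/1
a_1 = 2: 19/2
a_2 = 1: 28/3
a_3 = 3: 103/11
a_4 = 1: 131/14
a_5 = 8: 1151/123
a_6 = 2: 2433/260
a_7 = 3: 8450/903

8450/903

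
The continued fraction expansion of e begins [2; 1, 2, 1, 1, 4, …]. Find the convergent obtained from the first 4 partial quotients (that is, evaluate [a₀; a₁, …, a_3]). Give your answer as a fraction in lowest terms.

11/4

Start with 1.
2 + 1/(1/1) = 2 + 1/1 = 3/1
1 + 1/(3/1) = 1 + 1/3 = 4/3
2 + 1/(4/3) = 2 + 3/4 = 11/4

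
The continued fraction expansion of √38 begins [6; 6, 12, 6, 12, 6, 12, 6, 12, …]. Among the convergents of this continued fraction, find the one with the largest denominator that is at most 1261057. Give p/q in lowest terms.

2463306/399601

List convergents until the denominator exceeds the bound:
a_0 = 6: 6/1  (≤ bound)
a_1 = 6: 37/6  (≤ bound)
a_2 = 12: 450/73  (≤ bound)
a_3 = 6: 2737/444  (≤ bound)
a_4 = 12: 33294/5401  (≤ bound)
a_5 = 6: 202501/32850  (≤ bound)
a_6 = 12: 2463306/399601  (≤ bound)
a_7 = 6: 14982337/2430456  (> 1261057, stop)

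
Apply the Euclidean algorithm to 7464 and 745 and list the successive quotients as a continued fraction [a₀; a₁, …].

[10; 53, 4, 1, 2]

7464 = 10·745 + 14, so a_0 = 10
745 = 53·14 + 3, so a_1 = 53
14 = 4·3 + 2, so a_2 = 4
3 = 1·2 + 1, so a_3 = 1
2 = 2·1 + 0, so a_4 = 2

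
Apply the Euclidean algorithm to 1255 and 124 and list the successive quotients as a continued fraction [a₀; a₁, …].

1255 = 10·124 + 15, so a_0 = 10
124 = 8·15 + 4, so a_1 = 8
15 = 3·4 + 3, so a_2 = 3
4 = 1·3 + 1, so a_3 = 1
3 = 3·1 + 0, so a_4 = 3

[10; 8, 3, 1, 3]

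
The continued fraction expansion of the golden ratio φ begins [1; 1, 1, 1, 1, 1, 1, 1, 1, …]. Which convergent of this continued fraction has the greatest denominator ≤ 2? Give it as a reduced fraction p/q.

a_0 = 1: 1/1  (≤ bound)
a_1 = 1: 2/1  (≤ bound)
a_2 = 1: 3/2  (≤ bound)
a_3 = 1: 5/3  (> 2, stop)

3/2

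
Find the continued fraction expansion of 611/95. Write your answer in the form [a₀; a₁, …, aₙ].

611 = 6·95 + 41, so a_0 = 6
95 = 2·41 + 13, so a_1 = 2
41 = 3·13 + 2, so a_2 = 3
13 = 6·2 + 1, so a_3 = 6
2 = 2·1 + 0, so a_4 = 2

[6; 2, 3, 6, 2]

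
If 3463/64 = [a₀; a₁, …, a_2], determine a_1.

9

⌊3463/64⌋ = 54, remainder 7
⌊64/7⌋ = 9, remainder 1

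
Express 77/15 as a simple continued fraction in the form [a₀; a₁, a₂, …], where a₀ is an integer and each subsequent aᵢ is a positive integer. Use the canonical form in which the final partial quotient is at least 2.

[5; 7, 2]

⌊77/15⌋ = 5, remainder 2
⌊15/2⌋ = 7, remainder 1
⌊2/1⌋ = 2, remainder 0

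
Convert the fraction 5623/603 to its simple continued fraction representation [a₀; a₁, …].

[9; 3, 13, 15]

⌊5623/603⌋ = 9, remainder 196
⌊603/196⌋ = 3, remainder 15
⌊196/15⌋ = 13, remainder 1
⌊15/1⌋ = 15, remainder 0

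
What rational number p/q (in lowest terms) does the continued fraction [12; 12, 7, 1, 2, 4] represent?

14656/1213

a_0 = 12: 12/1
a_1 = 12: 145/12
a_2 = 7: 1027/85
a_3 = 1: 1172/97
a_4 = 2: 3371/279
a_5 = 4: 14656/1213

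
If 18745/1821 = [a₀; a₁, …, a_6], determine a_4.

10

18745 ÷ 1821 → quotient 10, remainder 535
1821 ÷ 535 → quotient 3, remainder 216
535 ÷ 216 → quotient 2, remainder 103
216 ÷ 103 → quotient 2, remainder 10
103 ÷ 10 → quotient 10, remainder 3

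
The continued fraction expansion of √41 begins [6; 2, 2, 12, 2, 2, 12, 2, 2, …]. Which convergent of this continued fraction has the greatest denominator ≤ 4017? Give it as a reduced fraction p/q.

a_0 = 6: 6/1  (≤ bound)
a_1 = 2: 13/2  (≤ bound)
a_2 = 2: 32/5  (≤ bound)
a_3 = 12: 397/62  (≤ bound)
a_4 = 2: 826/129  (≤ bound)
a_5 = 2: 2049/320  (≤ bound)
a_6 = 12: 25414/3969  (≤ bound)
a_7 = 2: 52877/8258  (> 4017, stop)

25414/3969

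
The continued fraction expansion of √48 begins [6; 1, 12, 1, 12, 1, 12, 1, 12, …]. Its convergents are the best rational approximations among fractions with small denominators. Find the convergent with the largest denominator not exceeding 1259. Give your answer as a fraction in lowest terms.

1351/195

a_0 = 6: 6/1  (≤ bound)
a_1 = 1: 7/1  (≤ bound)
a_2 = 12: 90/13  (≤ bound)
a_3 = 1: 97/14  (≤ bound)
a_4 = 12: 1254/181  (≤ bound)
a_5 = 1: 1351/195  (≤ bound)
a_6 = 12: 17466/2521  (> 1259, stop)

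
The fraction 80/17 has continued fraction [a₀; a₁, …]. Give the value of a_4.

⌊80/17⌋ = 4, remainder 12
⌊17/12⌋ = 1, remainder 5
⌊12/5⌋ = 2, remainder 2
⌊5/2⌋ = 2, remainder 1
⌊2/1⌋ = 2, remainder 0

2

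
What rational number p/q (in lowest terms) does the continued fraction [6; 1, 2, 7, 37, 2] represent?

a_0 = 6: 6/1
a_1 = 1: 7/1
a_2 = 2: 20/3
a_3 = 7: 147/22
a_4 = 37: 5459/817
a_5 = 2: 11065/1656

11065/1656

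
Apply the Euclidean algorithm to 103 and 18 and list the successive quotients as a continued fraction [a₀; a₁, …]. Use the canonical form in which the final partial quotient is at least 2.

[5; 1, 2, 1, 1, 2]

Apply division with remainder until the remainder is 0:
⌊103/18⌋ = 5, remainder 13
⌊18/13⌋ = 1, remainder 5
⌊13/5⌋ = 2, remainder 3
⌊5/3⌋ = 1, remainder 2
⌊3/2⌋ = 1, remainder 1
⌊2/1⌋ = 2, remainder 0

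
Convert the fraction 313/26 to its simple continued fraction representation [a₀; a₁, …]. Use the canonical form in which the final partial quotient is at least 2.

[12; 26]

313 ÷ 26 → quotient 12, remainder 1
26 ÷ 1 → quotient 26, remainder 0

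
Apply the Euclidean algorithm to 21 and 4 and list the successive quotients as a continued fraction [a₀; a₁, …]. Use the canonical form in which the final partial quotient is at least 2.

[5; 4]

21 = 5·4 + 1, so a_0 = 5
4 = 4·1 + 0, so a_1 = 4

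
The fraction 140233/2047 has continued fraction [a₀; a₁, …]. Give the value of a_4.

2

⌊140233/2047⌋ = 68, remainder 1037
⌊2047/1037⌋ = 1, remainder 1010
⌊1037/1010⌋ = 1, remainder 27
⌊1010/27⌋ = 37, remainder 11
⌊27/11⌋ = 2, remainder 5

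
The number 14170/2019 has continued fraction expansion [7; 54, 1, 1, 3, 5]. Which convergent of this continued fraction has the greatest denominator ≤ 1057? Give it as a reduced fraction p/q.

List convergents until the denominator exceeds the bound:
a_0 = 7: 7/1  (≤ bound)
a_1 = 54: 379/54  (≤ bound)
a_2 = 1: 386/55  (≤ bound)
a_3 = 1: 765/109  (≤ bound)
a_4 = 3: 2681/382  (≤ bound)
a_5 = 5: 14170/2019  (> 1057, stop)

2681/382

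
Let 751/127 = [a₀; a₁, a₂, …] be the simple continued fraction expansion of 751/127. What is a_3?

⌊751/127⌋ = 5, remainder 116
⌊127/116⌋ = 1, remainder 11
⌊116/11⌋ = 10, remainder 6
⌊11/6⌋ = 1, remainder 5

1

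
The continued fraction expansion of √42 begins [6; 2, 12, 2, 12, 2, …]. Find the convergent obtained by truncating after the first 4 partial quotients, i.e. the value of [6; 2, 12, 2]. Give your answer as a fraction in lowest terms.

337/52

Compute successive convergents:
a_0 = 6: 6/1
a_1 = 2: 13/2
a_2 = 12: 162/25
a_3 = 2: 337/52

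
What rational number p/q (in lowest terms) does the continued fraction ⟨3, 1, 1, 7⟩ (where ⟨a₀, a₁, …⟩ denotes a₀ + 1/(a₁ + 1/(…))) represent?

Start with 7.
1 + 1/(7/1) = 1 + 1/7 = 8/7
1 + 1/(8/7) = 1 + 7/8 = 15/8
3 + 1/(15/8) = 3 + 8/15 = 53/15

53/15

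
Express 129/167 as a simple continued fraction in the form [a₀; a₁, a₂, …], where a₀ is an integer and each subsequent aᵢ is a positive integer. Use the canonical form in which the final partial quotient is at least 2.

[0; 1, 3, 2, 1, 1, 7]

Run the Euclidean algorithm, recording each quotient:
129 ÷ 167 → quotient 0, remainder 129
167 ÷ 129 → quotient 1, remainder 38
129 ÷ 38 → quotient 3, remainder 15
38 ÷ 15 → quotient 2, remainder 8
15 ÷ 8 → quotient 1, remainder 7
8 ÷ 7 → quotient 1, remainder 1
7 ÷ 1 → quotient 7, remainder 0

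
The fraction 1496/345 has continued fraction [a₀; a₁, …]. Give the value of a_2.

1

Repeatedly divide and take the remainder:
1496 = 4·345 + 116, so a_0 = 4
345 = 2·116 + 113, so a_1 = 2
116 = 1·113 + 3, so a_2 = 1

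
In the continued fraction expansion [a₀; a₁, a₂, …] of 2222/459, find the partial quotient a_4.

Apply division with remainder until the remainder is 0:
2222 = 4·459 + 386, so a_0 = 4
459 = 1·386 + 73, so a_1 = 1
386 = 5·73 + 21, so a_2 = 5
73 = 3·21 + 10, so a_3 = 3
21 = 2·10 + 1, so a_4 = 2

2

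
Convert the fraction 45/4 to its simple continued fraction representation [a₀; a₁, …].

⌊45/4⌋ = 11, remainder 1
⌊4/1⌋ = 4, remainder 0

[11; 4]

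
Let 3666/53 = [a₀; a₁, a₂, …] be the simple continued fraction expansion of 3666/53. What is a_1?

5

Apply division with remainder until the remainder is 0:
⌊3666/53⌋ = 69, remainder 9
⌊53/9⌋ = 5, remainder 8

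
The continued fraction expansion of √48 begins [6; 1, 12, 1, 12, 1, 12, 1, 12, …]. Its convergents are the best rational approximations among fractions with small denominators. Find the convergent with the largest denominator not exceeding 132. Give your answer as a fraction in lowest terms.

List convergents until the denominator exceeds the bound:
a_0 = 6: 6/1  (≤ bound)
a_1 = 1: 7/1  (≤ bound)
a_2 = 12: 90/13  (≤ bound)
a_3 = 1: 97/14  (≤ bound)
a_4 = 12: 1254/181  (> 132, stop)

97/14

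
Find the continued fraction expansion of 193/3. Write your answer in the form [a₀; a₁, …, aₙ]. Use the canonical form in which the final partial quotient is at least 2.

Repeatedly divide and take the remainder:
⌊193/3⌋ = 64, remainder 1
⌊3/1⌋ = 3, remainder 0

[64; 3]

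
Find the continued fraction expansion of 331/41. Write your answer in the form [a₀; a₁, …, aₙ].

331 = 8·41 + 3, so a_0 = 8
41 = 13·3 + 2, so a_1 = 13
3 = 1·2 + 1, so a_2 = 1
2 = 2·1 + 0, so a_3 = 2

[8; 13, 1, 2]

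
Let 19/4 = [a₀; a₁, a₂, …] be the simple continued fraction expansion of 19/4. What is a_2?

19 ÷ 4 → quotient 4, remainder 3
4 ÷ 3 → quotient 1, remainder 1
3 ÷ 1 → quotient 3, remainder 0

3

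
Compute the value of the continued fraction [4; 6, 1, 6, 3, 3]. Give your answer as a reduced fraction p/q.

2077/501

Start with 3.
3 + 1/(3/1) = 3 + 1/3 = 10/3
6 + 1/(10/3) = 6 + 3/10 = 63/10
1 + 1/(63/10) = 1 + 10/63 = 73/63
6 + 1/(73/63) = 6 + 63/73 = 501/73
4 + 1/(501/73) = 4 + 73/501 = 2077/501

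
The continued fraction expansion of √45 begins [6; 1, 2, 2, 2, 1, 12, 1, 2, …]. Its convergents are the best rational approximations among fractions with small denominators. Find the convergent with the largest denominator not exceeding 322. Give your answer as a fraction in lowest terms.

List convergents until the denominator exceeds the bound:
a_0 = 6: 6/1  (≤ bound)
a_1 = 1: 7/1  (≤ bound)
a_2 = 2: 20/3  (≤ bound)
a_3 = 2: 47/7  (≤ bound)
a_4 = 2: 114/17  (≤ bound)
a_5 = 1: 161/24  (≤ bound)
a_6 = 12: 2046/305  (≤ bound)
a_7 = 1: 2207/329  (> 322, stop)

2046/305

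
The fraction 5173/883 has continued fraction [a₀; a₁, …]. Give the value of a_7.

2

5173 = 5·883 + 758, so a_0 = 5
883 = 1·758 + 125, so a_1 = 1
758 = 6·125 + 8, so a_2 = 6
125 = 15·8 + 5, so a_3 = 15
8 = 1·5 + 3, so a_4 = 1
5 = 1·3 + 2, so a_5 = 1
3 = 1·2 + 1, so a_6 = 1
2 = 2·1 + 0, so a_7 = 2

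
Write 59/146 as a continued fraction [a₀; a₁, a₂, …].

[0; 2, 2, 9, 3]

⌊59/146⌋ = 0, remainder 59
⌊146/59⌋ = 2, remainder 28
⌊59/28⌋ = 2, remainder 3
⌊28/3⌋ = 9, remainder 1
⌊3/1⌋ = 3, remainder 0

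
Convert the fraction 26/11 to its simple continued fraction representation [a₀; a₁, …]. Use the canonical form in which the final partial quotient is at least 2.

⌊26/11⌋ = 2, remainder 4
⌊11/4⌋ = 2, remainder 3
⌊4/3⌋ = 1, remainder 1
⌊3/1⌋ = 3, remainder 0

[2; 2, 1, 3]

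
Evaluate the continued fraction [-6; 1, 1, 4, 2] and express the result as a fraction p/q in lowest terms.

Start with 2.
4 + 1/(2/1) = 4 + 1/2 = 9/2
1 + 1/(9/2) = 1 + 2/9 = 11/9
1 + 1/(11/9) = 1 + 9/11 = 20/11
-6 + 1/(20/11) = -6 + 11/20 = -109/20

-109/20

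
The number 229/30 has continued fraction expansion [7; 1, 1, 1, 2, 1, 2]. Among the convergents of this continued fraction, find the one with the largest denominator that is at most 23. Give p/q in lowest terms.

84/11

List convergents until the denominator exceeds the bound:
a_0 = 7: 7/1  (≤ bound)
a_1 = 1: 8/1  (≤ bound)
a_2 = 1: 15/2  (≤ bound)
a_3 = 1: 23/3  (≤ bound)
a_4 = 2: 61/8  (≤ bound)
a_5 = 1: 84/11  (≤ bound)
a_6 = 2: 229/30  (> 23, stop)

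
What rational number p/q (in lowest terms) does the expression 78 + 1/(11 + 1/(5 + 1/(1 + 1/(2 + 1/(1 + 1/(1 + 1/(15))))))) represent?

Starting at the tail and folding back:
Start with 15.
1 + 1/(15/1) = 1 + 1/15 = 16/15
1 + 1/(16/15) = 1 + 15/16 = 31/16
2 + 1/(31/16) = 2 + 16/31 = 78/31
1 + 1/(78/31) = 1 + 31/78 = 109/78
5 + 1/(109/78) = 5 + 78/109 = 623/109
11 + 1/(623/109) = 11 + 109/623 = 6962/623
78 + 1/(6962/623) = 78 + 623/6962 = 543659/6962

543659/6962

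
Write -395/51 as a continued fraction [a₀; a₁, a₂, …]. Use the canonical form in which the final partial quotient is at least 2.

[-8; 3, 1, 12]

Apply division with remainder until the remainder is 0:
⌊-395/51⌋ = -8, remainder 13
⌊51/13⌋ = 3, remainder 12
⌊13/12⌋ = 1, remainder 1
⌊12/1⌋ = 12, remainder 0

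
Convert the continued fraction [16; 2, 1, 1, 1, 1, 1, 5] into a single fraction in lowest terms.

1933/118

a_0 = 16: 16/1
a_1 = 2: 33/2
a_2 = 1: 49/3
a_3 = 1: 82/5
a_4 = 1: 131/8
a_5 = 1: 213/13
a_6 = 1: 344/21
a_7 = 5: 1933/118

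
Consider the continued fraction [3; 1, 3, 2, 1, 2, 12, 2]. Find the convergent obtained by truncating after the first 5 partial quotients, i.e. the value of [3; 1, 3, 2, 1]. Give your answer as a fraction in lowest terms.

49/13

a_0 = 3: 3/1
a_1 = 1: 4/1
a_2 = 3: 15/4
a_3 = 2: 34/9
a_4 = 1: 49/13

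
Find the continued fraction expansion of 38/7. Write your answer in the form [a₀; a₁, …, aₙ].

Apply division with remainder until the remainder is 0:
⌊38/7⌋ = 5, remainder 3
⌊7/3⌋ = 2, remainder 1
⌊3/1⌋ = 3, remainder 0

[5; 2, 3]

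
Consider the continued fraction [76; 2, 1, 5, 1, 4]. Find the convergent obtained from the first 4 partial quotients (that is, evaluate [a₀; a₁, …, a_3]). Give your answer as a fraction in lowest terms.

a_0 = 76: 76/1
a_1 = 2: 153/2
a_2 = 1: 229/3
a_3 = 5: 1298/17

1298/17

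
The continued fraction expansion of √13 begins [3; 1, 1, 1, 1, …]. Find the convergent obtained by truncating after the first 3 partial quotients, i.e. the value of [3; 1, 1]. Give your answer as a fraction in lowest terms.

7/2

Collapse the nested fraction from the inside out:
Start with 1.
1 + 1/(1/1) = 1 + 1/1 = 2/1
3 + 1/(2/1) = 3 + 1/2 = 7/2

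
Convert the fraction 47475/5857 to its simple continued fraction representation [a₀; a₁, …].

[8; 9, 2, 6, 11, 1, 3]

⌊47475/5857⌋ = 8, remainder 619
⌊5857/619⌋ = 9, remainder 286
⌊619/286⌋ = 2, remainder 47
⌊286/47⌋ = 6, remainder 4
⌊47/4⌋ = 11, remainder 3
⌊4/3⌋ = 1, remainder 1
⌊3/1⌋ = 3, remainder 0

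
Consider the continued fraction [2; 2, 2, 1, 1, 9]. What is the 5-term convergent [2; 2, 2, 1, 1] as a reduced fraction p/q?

29/12

Start with 1.
1 + 1/(1/1) = 1 + 1/1 = 2/1
2 + 1/(2/1) = 2 + 1/2 = 5/2
2 + 1/(5/2) = 2 + 2/5 = 12/5
2 + 1/(12/5) = 2 + 5/12 = 29/12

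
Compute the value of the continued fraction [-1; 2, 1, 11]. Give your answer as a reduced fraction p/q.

-23/35

Compute successive convergents:
a_0 = -1: -1/1
a_1 = 2: -1/2
a_2 = 1: -2/3
a_3 = 11: -23/35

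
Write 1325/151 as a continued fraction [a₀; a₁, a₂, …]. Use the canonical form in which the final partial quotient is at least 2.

[8; 1, 3, 2, 3, 1, 3]

1325 ÷ 151 → quotient 8, remainder 117
151 ÷ 117 → quotient 1, remainder 34
117 ÷ 34 → quotient 3, remainder 15
34 ÷ 15 → quotient 2, remainder 4
15 ÷ 4 → quotient 3, remainder 3
4 ÷ 3 → quotient 1, remainder 1
3 ÷ 1 → quotient 3, remainder 0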